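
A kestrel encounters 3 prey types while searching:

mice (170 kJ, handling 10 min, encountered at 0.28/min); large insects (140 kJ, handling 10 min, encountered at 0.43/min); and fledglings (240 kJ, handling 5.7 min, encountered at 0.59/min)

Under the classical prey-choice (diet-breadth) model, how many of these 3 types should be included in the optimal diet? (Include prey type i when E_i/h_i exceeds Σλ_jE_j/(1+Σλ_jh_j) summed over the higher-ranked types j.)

Profitabilities (E/h, kJ/min): fledglings 42.1, mice 17, large insects 14. Add prey in this order while the next type's profitability exceeds the intake rate on those already taken.
Rate on top 1: 32.45. mice: 17 < 32.45 → exclude; stop.
Optimal diet: fledglings — 1 of 3 types.

1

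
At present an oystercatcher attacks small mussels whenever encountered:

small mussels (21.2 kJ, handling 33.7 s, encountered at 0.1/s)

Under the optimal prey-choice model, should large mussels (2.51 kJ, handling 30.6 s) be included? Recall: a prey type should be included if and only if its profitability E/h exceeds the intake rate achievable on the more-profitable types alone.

Current rate: (0.1×21.2)/(1 + 0.1×33.7) = 0.4851 kJ/s.
Profitability of large mussels: 2.51/30.6 = 0.08203 kJ/s.
0.08203 < 0.4851, so adding large mussels would lower the average — exclude it.

No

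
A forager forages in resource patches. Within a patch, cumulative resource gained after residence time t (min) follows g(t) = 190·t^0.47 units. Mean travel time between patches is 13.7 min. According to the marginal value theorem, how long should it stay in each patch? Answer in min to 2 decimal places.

12.15 min

Optimal t* satisfies g'(t*) = g(t*)/(T + t*).
g'(t) = 0.47·190·t^-0.53. Setting 0.47·190·t^-0.53 = 190·t^0.47/(13.7+t) gives 0.47(13.7+t) = t, so 0.53·t = 0.47×13.7.
t* = 0.47×13.7/0.53 = 12.15 min.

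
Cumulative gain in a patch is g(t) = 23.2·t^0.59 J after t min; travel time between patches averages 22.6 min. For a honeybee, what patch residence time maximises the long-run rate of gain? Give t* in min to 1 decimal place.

32.5 min

By the marginal value theorem, leave when the instantaneous gain rate g'(t) equals the habitat-wide average g(t)/(T + t).
g'(t) = 0.59·23.2·t^-0.41. Setting 0.59·23.2·t^-0.41 = 23.2·t^0.59/(22.6+t) gives 0.59(22.6+t) = t, so 0.41·t = 0.59×22.6.
t* = 0.59×22.6/0.41 = 32.52 min.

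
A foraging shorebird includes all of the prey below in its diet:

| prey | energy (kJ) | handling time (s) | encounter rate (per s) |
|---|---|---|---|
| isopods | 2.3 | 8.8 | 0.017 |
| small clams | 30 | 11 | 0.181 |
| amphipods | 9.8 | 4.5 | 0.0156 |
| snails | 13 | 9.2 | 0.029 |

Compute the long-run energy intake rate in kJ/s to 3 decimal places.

R = Σλ_iE_i / (1 + Σλ_ih_i)
Numerator: 0.017×2.3 + 0.181×30 + 0.0156×9.8 + 0.029×13 = 5.999
Denominator: 1 + 0.017×8.8 + 0.181×11 + 0.0156×4.5 + 0.029×9.2 = 3.478
R = 5.999/3.478 = 1.725 kJ/s

1.725 kJ/s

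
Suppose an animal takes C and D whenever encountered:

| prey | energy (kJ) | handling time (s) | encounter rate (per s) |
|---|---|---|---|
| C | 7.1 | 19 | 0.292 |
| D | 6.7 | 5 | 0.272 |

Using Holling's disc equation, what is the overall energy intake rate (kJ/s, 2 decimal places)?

0.49 kJ/s

Energy encountered per unit search time: 0.292×7.1 + 0.272×6.7 = 3.896 kJ/s.
Handling time per unit search time: 0.292×19 + 0.272×5 = 6.908.
Rate = 3.896/(1 + 6.908) = 0.4926 kJ/s.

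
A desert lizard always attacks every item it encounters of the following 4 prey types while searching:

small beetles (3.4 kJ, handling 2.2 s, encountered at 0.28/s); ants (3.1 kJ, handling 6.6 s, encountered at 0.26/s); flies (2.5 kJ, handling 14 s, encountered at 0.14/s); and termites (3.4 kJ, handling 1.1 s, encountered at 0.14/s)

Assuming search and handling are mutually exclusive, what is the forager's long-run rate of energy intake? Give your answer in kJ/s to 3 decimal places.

Energy encountered per unit search time: 0.28×3.4 + 0.26×3.1 + 0.14×2.5 + 0.14×3.4 = 2.584 kJ/s.
Handling time per unit search time: 0.28×2.2 + 0.26×6.6 + 0.14×14 + 0.14×1.1 = 4.446.
Rate = 2.584/(1 + 4.446) = 0.4745 kJ/s.

0.474 kJ/s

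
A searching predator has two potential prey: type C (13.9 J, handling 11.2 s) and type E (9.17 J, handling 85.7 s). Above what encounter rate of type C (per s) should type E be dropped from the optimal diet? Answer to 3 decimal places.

0.008 per s

At the threshold, the rate on type C alone equals the profitability of type E: λ·13.9/(1 + λ·11.2) = 9.17/85.7 = 0.107.
Rearranging, λ(13.9 − 0.107×11.2) = 0.107, so λ = 0.107/12.7 = 0.008424 per s.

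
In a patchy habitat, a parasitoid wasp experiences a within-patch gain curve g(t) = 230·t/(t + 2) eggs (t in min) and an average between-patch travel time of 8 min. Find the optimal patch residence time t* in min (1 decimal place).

Optimal t* satisfies g'(t*) = g(t*)/(T + t*).
g'(t) = 230·2/(t + 2)². Setting 230·2/(t+2)² = 230t/[(t+2)(8+t)] gives 2(8+t) = t(t+2), so t² = 2×8 = 16.
t* = √16 = 4 min.

4.0 min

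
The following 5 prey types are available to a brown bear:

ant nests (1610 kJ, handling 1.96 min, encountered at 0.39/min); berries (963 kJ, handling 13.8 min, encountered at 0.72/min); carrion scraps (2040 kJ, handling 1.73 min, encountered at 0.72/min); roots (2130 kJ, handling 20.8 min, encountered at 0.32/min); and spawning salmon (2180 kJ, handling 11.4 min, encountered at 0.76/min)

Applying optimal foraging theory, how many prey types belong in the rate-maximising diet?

E/h in descending order: carrion scraps 1.18e+03, ant nests 821, spawning salmon 191, roots 102, berries 69.8 kJ/min. The optimal diet is the largest prefix of this list for which every included type satisfies E_i/h_i > R on the types above it.
Rate on top 1: 654.1. ant nests: 821 > 654.1 → include.
Rate on top 2: 696.6. spawning salmon: 191 < 696.6 → exclude; stop.
Optimal diet: carrion scraps, ant nests — 2 of 5 types.

2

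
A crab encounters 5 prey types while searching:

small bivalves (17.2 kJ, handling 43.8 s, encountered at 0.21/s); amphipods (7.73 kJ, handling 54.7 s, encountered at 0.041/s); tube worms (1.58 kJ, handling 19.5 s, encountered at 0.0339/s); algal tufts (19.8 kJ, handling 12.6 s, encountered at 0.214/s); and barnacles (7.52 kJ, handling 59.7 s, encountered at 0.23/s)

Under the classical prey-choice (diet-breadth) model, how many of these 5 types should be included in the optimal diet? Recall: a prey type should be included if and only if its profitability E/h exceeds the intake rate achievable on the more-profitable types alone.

E/h in descending order: algal tufts 1.57, small bivalves 0.393, amphipods 0.141, barnacles 0.126, tube worms 0.081 kJ/s. The optimal diet is the largest prefix of this list for which every included type satisfies E_i/h_i > R on the types above it.
Rate on top 1: 1.146. small bivalves: 0.393 < 1.146 → exclude; stop.
Optimal diet: algal tufts — 1 of 5 types.

1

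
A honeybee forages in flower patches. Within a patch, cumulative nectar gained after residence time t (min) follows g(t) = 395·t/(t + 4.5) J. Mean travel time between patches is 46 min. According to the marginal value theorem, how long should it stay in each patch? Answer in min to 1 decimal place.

Maximise g(t)/(T+t): set derivative to zero → g'(t)(T+t) = g(t).
g'(t) = 395·4.5/(t + 4.5)². Setting 395·4.5/(t+4.5)² = 395t/[(t+4.5)(46+t)] gives 4.5(46+t) = t(t+4.5), so t² = 4.5×46 = 207.
t* = √207 = 14.39 min.

14.4 min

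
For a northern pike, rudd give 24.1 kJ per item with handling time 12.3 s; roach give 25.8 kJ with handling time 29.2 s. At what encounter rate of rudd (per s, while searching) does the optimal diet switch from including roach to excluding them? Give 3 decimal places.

Drop roach once their profitability E₂/h₂ falls below the rate achievable on rudd alone: E₂/h₂ = λE₁/(1 + λh₁).
Solve for λ: λE₁h₂ = E₂(1 + λh₁) → λ(E₁h₂ − E₂h₁) = E₂ → λ = E₂/(E₁h₂ − E₂h₁).
λ = 25.8/(24.1×29.2 − 25.8×12.3) = 25.8/386.4 = 0.06677 per s.

0.067 per s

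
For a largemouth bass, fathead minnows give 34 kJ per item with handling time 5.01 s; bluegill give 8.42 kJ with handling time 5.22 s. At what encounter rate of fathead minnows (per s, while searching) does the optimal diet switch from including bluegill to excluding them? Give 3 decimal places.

Drop bluegill once their profitability E₂/h₂ falls below the rate achievable on fathead minnows alone: E₂/h₂ = λE₁/(1 + λh₁).
Solve for λ: λE₁h₂ = E₂(1 + λh₁) → λ(E₁h₂ − E₂h₁) = E₂ → λ = E₂/(E₁h₂ − E₂h₁).
λ = 8.42/(34×5.22 − 8.42×5.01) = 8.42/135.3 = 0.06223 per s.

0.062 per s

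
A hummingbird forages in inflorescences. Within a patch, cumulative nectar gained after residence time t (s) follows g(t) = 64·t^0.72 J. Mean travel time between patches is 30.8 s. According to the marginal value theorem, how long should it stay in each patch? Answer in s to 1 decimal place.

Maximise g(t)/(T+t): set derivative to zero → g'(t)(T+t) = g(t).
g'(t) = 0.72·64·t^-0.28. Setting 0.72·64·t^-0.28 = 64·t^0.72/(30.8+t) gives 0.72(30.8+t) = t, so 0.28·t = 0.72×30.8.
t* = 0.72×30.8/0.28 = 79.2 s.

79.2 s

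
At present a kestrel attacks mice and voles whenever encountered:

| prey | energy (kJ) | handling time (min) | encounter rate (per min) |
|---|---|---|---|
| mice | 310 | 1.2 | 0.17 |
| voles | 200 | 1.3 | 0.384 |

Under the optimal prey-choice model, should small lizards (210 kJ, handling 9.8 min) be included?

Current rate: (0.17×310 + 0.384×200)/(1 + 0.17×1.2 + 0.384×1.3) = 76.03 kJ/min.
Profitability of small lizards: 210/9.8 = 21.43 kJ/min.
Since 21.43 < R, time spent handling small lizards is better spent searching.

No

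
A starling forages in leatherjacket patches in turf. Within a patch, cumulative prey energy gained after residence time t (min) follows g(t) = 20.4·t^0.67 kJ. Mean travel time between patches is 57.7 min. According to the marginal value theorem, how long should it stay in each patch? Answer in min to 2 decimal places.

Maximise g(t)/(T+t): set derivative to zero → g'(t)(T+t) = g(t).
g'(t) = 0.67·20.4·t^-0.33. Setting 0.67·20.4·t^-0.33 = 20.4·t^0.67/(57.7+t) gives 0.67(57.7+t) = t, so 0.33·t = 0.67×57.7.
t* = 0.67×57.7/0.33 = 117.1 min.

117.15 min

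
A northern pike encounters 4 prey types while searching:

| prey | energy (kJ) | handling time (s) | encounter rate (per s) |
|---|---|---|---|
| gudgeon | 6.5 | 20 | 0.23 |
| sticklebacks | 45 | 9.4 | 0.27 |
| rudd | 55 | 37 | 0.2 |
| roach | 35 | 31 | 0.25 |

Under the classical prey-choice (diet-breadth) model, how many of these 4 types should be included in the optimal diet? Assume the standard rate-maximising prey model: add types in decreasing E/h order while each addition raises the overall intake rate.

Profitabilities (E/h, kJ/s): sticklebacks 4.79, rudd 1.49, roach 1.13, gudgeon 0.325. Add prey in this order while the next type's profitability exceeds the intake rate on those already taken.
Rate on top 1: 3.434. rudd: 1.49 < 3.434 → exclude; stop.
Optimal diet: sticklebacks — 1 of 4 types.

1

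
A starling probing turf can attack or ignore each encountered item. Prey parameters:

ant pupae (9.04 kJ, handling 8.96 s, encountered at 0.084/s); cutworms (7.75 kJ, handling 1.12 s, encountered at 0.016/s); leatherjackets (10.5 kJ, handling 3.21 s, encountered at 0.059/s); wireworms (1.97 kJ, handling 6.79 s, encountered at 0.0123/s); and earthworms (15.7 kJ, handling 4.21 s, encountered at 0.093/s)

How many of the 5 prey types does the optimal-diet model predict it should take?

3

Profitabilities (E/h, kJ/s): cutworms 6.92, earthworms 3.73, leatherjackets 3.27, ant pupae 1.01, wireworms 0.29. Add prey in this order while the next type's profitability exceeds the intake rate on those already taken.
Rate on top 1: 0.1218. earthworms: 3.73 > 0.1218 → include.
Rate on top 2: 1.124. leatherjackets: 3.27 > 1.124 → include.
Rate on top 3: 1.378. ant pupae: 1.01 < 1.378 → exclude; stop.
Optimal diet: cutworms, earthworms, leatherjackets — 3 of 5 types.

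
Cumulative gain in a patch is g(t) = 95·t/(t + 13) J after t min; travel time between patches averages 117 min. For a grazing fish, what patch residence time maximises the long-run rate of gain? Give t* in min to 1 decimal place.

Optimal t* satisfies g'(t*) = g(t*)/(T + t*).
g'(t) = 95·13/(t + 13)². Setting 95·13/(t+13)² = 95t/[(t+13)(117+t)] gives 13(117+t) = t(t+13), so t² = 13×117 = 1521.
t* = √1521 = 39 min.

39.0 min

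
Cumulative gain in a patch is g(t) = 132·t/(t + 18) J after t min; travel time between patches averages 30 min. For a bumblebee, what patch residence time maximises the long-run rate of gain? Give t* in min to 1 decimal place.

Maximise g(t)/(T+t): set derivative to zero → g'(t)(T+t) = g(t).
g'(t) = 132·18/(t + 18)². Setting 132·18/(t+18)² = 132t/[(t+18)(30+t)] gives 18(30+t) = t(t+18), so t² = 18×30 = 540.
t* = √540 = 23.24 min.

23.2 min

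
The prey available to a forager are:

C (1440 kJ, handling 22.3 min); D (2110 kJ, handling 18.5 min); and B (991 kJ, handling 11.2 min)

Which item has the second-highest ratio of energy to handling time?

Profitability E/h (kJ/min): C = 1440/22.3 = 64.6, D = 2110/18.5 = 114, B = 991/11.2 = 88.5.
Ranked: D > B > C.

B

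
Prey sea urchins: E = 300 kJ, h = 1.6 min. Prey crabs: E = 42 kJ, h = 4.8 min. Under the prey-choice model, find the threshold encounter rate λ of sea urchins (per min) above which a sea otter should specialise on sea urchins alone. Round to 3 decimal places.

Drop crabs once their profitability E₂/h₂ falls below the rate achievable on sea urchins alone: E₂/h₂ = λE₁/(1 + λh₁).
Solve for λ: λE₁h₂ = E₂(1 + λh₁) → λ(E₁h₂ − E₂h₁) = E₂ → λ = E₂/(E₁h₂ − E₂h₁).
λ = 42/(300×4.8 − 42×1.6) = 42/1373 = 0.03059 per min.

0.031 per min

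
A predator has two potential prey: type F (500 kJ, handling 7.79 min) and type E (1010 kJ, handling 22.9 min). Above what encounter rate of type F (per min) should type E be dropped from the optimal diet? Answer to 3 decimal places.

0.282 per min

The zero-one rule: include type E iff E₂/h₂ > λE₁/(1+λh₁). Equality gives the switch point.
λE₁h₂ = E₂ + λE₂h₁ ⇒ λ = E₂/(E₁h₂ − E₂h₁) = 1010/(1.145e+04 − 7868) = 0.282 per min.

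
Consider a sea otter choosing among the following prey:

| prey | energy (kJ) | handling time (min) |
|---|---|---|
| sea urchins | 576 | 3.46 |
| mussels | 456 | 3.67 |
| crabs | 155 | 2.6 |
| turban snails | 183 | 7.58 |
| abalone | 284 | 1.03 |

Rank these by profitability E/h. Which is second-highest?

In descending order of E/h:
abalone: 284/1.03 = 276 kJ/min
sea urchins: 576/3.46 = 166 kJ/min
mussels: 456/3.67 = 124 kJ/min
crabs: 155/2.6 = 59.6 kJ/min
turban snails: 183/7.58 = 24.1 kJ/min

sea urchins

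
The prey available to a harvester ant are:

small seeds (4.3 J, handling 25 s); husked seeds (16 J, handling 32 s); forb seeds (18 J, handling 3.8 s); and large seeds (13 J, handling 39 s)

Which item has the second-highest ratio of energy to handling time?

In descending order of E/h:
forb seeds: 18/3.8 = 4.74 J/s
husked seeds: 16/32 = 0.5 J/s
large seeds: 13/39 = 0.333 J/s
small seeds: 4.3/25 = 0.172 J/s

husked seeds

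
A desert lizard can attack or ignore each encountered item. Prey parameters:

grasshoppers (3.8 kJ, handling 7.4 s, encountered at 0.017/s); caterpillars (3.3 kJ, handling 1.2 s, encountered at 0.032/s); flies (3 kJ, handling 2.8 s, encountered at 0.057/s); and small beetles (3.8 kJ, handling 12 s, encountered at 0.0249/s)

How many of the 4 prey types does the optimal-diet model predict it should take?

Profitabilities (E/h, kJ/s): caterpillars 2.75, flies 1.07, grasshoppers 0.514, small beetles 0.317. Add prey in this order while the next type's profitability exceeds the intake rate on those already taken.
Rate on top 1: 0.1017. flies: 1.07 > 0.1017 → include.
Rate on top 2: 0.2309. grasshoppers: 0.514 > 0.2309 → include.
Rate on top 3: 0.2577. small beetles: 0.317 > 0.2577 → include.
Optimal diet: caterpillars, flies, grasshoppers, small beetles — 4 of 4 types.

4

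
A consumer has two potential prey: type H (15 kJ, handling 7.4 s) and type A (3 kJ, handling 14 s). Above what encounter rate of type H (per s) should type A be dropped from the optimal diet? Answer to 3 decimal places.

0.016 per s

The zero-one rule: include type A iff E₂/h₂ > λE₁/(1+λh₁). Equality gives the switch point.
λE₁h₂ = E₂ + λE₂h₁ ⇒ λ = E₂/(E₁h₂ − E₂h₁) = 3/(210 − 22.2) = 0.01597 per s.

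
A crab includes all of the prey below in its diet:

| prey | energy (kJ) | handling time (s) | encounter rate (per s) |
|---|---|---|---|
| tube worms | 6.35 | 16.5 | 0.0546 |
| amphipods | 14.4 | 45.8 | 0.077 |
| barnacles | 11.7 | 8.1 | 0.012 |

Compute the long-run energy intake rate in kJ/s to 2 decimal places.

0.29 kJ/s

R = (0.0546×6.35 + 0.077×14.4 + 0.012×11.7) / (1 + 0.0546×16.5 + 0.077×45.8 + 0.012×8.1) = 1.596/5.525 = 0.2889 kJ/s.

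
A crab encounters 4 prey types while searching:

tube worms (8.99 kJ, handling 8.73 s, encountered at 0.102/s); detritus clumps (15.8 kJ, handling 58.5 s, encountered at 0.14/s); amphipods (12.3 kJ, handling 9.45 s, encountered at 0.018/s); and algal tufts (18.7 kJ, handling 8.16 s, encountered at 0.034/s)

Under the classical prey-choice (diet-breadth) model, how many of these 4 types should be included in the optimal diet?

3

Rank by E/h (kJ/s): algal tufts 2.29, amphipods 1.3, tube worms 1.03, detritus clumps 0.27. Include each in turn until the next type's E/h falls below the running intake rate.
Rate on top 1: 0.4977. amphipods: 1.3 > 0.4977 → include.
Rate on top 2: 0.5922. tube worms: 1.03 > 0.5922 → include.
Rate on top 3: 0.7588. detritus clumps: 0.27 < 0.7588 → exclude; stop.
Optimal diet: algal tufts, amphipods, tube worms — 3 of 4 types.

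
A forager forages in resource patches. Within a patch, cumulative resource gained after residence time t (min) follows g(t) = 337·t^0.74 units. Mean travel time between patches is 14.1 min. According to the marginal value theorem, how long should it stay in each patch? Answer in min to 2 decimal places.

40.13 min

By the marginal value theorem, leave when the instantaneous gain rate g'(t) equals the habitat-wide average g(t)/(T + t).
g'(t) = 0.74·337·t^-0.26. Setting 0.74·337·t^-0.26 = 337·t^0.74/(14.1+t) gives 0.74(14.1+t) = t, so 0.26·t = 0.74×14.1.
t* = 0.74×14.1/0.26 = 40.13 min.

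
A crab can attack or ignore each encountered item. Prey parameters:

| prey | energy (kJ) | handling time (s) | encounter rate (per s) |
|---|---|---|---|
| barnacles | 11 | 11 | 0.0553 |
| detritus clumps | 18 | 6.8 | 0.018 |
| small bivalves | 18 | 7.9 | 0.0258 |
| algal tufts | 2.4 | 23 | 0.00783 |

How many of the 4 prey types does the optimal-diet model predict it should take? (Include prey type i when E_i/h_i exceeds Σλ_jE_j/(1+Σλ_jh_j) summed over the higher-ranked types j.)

Profitabilities (E/h, kJ/s): detritus clumps 2.65, small bivalves 2.28, barnacles 1, algal tufts 0.104. Add prey in this order while the next type's profitability exceeds the intake rate on those already taken.
Rate on top 1: 0.2887. small bivalves: 2.28 > 0.2887 → include.
Rate on top 2: 0.5945. barnacles: 1 > 0.5945 → include.
Rate on top 3: 0.722. algal tufts: 0.104 < 0.722 → exclude; stop.
Optimal diet: detritus clumps, small bivalves, barnacles — 3 of 4 types.

3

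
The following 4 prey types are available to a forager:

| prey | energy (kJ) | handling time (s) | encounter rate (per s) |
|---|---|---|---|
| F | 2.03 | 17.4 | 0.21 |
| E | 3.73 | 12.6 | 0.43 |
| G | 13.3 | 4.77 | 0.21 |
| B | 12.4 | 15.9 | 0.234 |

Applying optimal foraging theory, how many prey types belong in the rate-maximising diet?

E/h in descending order: G 2.79, B 0.78, E 0.296, F 0.117 kJ/s. The optimal diet is the largest prefix of this list for which every included type satisfies E_i/h_i > R on the types above it.
Rate on top 1: 1.395. B: 0.78 < 1.395 → exclude; stop.
Optimal diet: G — 1 of 4 types.

1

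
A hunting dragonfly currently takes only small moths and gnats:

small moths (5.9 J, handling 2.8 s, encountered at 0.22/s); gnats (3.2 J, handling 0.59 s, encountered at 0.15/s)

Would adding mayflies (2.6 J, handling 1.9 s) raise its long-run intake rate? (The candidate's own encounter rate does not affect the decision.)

Yes

On small moths and gnats alone, R = ΣλE/(1+Σλh) = 1.778/1.704 = 1.043 J/s.
mayflies: E/h = 2.6/1.9 = 1.368 J/s.
Since 1.368 > R, including mayflies increases the long-run rate.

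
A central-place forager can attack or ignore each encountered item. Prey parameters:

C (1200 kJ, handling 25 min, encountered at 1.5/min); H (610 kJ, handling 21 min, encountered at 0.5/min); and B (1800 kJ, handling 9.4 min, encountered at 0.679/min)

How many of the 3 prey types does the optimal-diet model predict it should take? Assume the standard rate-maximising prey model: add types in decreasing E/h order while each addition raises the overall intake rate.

1

Profitabilities (E/h, kJ/min): B 191, C 48, H 29. Add prey in this order while the next type's profitability exceeds the intake rate on those already taken.
Rate on top 1: 165.6. C: 48 < 165.6 → exclude; stop.
Optimal diet: B — 1 of 3 types.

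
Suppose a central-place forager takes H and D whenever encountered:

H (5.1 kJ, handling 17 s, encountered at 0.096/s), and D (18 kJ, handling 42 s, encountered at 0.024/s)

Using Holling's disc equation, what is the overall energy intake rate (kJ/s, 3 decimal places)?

0.253 kJ/s

R = Σλ_iE_i / (1 + Σλ_ih_i)
Numerator: 0.096×5.1 + 0.024×18 = 0.9216
Denominator: 1 + 0.096×17 + 0.024×42 = 3.64
R = 0.9216/3.64 = 0.2532 kJ/s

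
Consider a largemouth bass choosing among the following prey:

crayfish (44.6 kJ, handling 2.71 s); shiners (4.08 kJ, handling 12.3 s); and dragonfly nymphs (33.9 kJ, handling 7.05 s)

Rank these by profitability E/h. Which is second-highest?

Profitability E/h (kJ/s): crayfish = 44.6/2.71 = 16.5, shiners = 4.08/12.3 = 0.332, dragonfly nymphs = 33.9/7.05 = 4.81.
Ranked: crayfish > dragonfly nymphs > shiners.

dragonfly nymphs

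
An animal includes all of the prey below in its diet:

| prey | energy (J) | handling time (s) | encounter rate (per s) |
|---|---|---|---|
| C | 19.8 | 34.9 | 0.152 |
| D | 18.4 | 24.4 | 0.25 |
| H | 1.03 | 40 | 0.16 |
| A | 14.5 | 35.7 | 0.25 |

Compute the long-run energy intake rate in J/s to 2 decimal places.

R = Σλ_iE_i / (1 + Σλ_ih_i)
Numerator: 0.152×19.8 + 0.25×18.4 + 0.16×1.03 + 0.25×14.5 = 11.4
Denominator: 1 + 0.152×34.9 + 0.25×24.4 + 0.16×40 + 0.25×35.7 = 27.73
R = 11.4/27.73 = 0.4111 J/s

0.41 J/s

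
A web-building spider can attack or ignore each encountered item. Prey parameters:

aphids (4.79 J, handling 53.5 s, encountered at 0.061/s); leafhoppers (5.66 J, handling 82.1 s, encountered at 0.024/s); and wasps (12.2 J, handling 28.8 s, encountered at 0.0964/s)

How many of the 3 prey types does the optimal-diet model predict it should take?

1

Profitabilities (E/h, J/s): wasps 0.424, aphids 0.0895, leafhoppers 0.0689. Add prey in this order while the next type's profitability exceeds the intake rate on those already taken.
Rate on top 1: 0.3114. aphids: 0.0895 < 0.3114 → exclude; stop.
Optimal diet: wasps — 1 of 3 types.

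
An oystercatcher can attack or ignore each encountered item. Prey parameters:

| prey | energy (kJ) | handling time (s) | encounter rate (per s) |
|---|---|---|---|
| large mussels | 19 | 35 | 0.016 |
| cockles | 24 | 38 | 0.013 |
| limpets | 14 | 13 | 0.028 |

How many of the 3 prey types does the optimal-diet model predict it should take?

3

E/h in descending order: limpets 1.08, cockles 0.632, large mussels 0.543 kJ/s. The optimal diet is the largest prefix of this list for which every included type satisfies E_i/h_i > R on the types above it.
Rate on top 1: 0.2874. cockles: 0.632 > 0.2874 → include.
Rate on top 2: 0.3789. large mussels: 0.543 > 0.3789 → include.
Optimal diet: limpets, cockles, large mussels — 3 of 3 types.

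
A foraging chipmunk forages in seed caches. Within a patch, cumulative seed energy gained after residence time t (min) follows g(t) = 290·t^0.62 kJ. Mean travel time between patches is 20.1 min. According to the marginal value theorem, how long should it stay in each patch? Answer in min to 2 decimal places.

32.79 min

Maximise g(t)/(T+t): set derivative to zero → g'(t)(T+t) = g(t).
g'(t) = 0.62·290·t^-0.38. Setting 0.62·290·t^-0.38 = 290·t^0.62/(20.1+t) gives 0.62(20.1+t) = t, so 0.38·t = 0.62×20.1.
t* = 0.62×20.1/0.38 = 32.79 min.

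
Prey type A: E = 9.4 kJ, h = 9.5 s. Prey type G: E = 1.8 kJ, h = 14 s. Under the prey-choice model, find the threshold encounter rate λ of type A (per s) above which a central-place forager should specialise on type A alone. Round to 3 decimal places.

Drop type G once their profitability E₂/h₂ falls below the rate achievable on type A alone: E₂/h₂ = λE₁/(1 + λh₁).
Solve for λ: λE₁h₂ = E₂(1 + λh₁) → λ(E₁h₂ − E₂h₁) = E₂ → λ = E₂/(E₁h₂ − E₂h₁).
λ = 1.8/(9.4×14 − 1.8×9.5) = 1.8/114.5 = 0.01572 per s.

0.016 per s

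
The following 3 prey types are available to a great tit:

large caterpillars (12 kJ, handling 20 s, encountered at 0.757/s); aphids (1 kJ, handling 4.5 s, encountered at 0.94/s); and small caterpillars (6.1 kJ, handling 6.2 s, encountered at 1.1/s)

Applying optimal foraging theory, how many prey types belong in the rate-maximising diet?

1

Rank by E/h (kJ/s): small caterpillars 0.984, large caterpillars 0.6, aphids 0.222. Include each in turn until the next type's E/h falls below the running intake rate.
Rate on top 1: 0.8581. large caterpillars: 0.6 < 0.8581 → exclude; stop.
Optimal diet: small caterpillars — 1 of 3 types.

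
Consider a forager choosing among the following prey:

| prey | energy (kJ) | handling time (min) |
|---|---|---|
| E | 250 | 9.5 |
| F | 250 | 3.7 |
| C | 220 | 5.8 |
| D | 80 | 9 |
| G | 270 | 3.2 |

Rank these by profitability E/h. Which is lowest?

In descending order of E/h:
G: 270/3.2 = 84.4 kJ/min
F: 250/3.7 = 67.6 kJ/min
C: 220/5.8 = 37.9 kJ/min
E: 250/9.5 = 26.3 kJ/min
D: 80/9 = 8.89 kJ/min

D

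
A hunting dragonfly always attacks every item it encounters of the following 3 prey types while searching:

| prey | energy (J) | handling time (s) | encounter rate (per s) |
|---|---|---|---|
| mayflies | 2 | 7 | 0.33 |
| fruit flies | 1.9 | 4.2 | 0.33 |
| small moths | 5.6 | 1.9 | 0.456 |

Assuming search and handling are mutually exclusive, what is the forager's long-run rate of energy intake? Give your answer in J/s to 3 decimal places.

R = (0.33×2 + 0.33×1.9 + 0.456×5.6) / (1 + 0.33×7 + 0.33×4.2 + 0.456×1.9) = 3.841/5.562 = 0.6905 J/s.

0.690 J/s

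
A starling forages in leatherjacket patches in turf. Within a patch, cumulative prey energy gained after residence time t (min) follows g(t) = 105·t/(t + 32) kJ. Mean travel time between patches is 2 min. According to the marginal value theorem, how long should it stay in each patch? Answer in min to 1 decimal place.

8.0 min

Optimal t* satisfies g'(t*) = g(t*)/(T + t*).
g'(t) = 105·32/(t + 32)². Setting 105·32/(t+32)² = 105t/[(t+32)(2+t)] gives 32(2+t) = t(t+32), so t² = 32×2 = 64.
t* = √64 = 8 min.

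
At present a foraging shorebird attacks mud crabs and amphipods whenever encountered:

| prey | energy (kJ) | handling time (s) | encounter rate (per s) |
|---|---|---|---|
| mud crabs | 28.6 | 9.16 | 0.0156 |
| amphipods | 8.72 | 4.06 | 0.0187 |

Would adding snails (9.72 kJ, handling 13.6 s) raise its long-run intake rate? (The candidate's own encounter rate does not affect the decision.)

Yes

On mud crabs and amphipods alone, R = ΣλE/(1+Σλh) = 0.6092/1.219 = 0.4998 kJ/s.
Profitability of snails: 9.72/13.6 = 0.7147 kJ/s.
Since 0.7147 > R, including snails increases the long-run rate.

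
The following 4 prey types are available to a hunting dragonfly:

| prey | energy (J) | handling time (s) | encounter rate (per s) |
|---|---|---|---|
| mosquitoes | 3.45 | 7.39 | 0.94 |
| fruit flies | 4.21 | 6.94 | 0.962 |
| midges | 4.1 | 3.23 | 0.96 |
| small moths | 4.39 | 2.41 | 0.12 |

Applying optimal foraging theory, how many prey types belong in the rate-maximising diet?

Profitabilities (E/h, J/s): small moths 1.82, midges 1.27, fruit flies 0.607, mosquitoes 0.467. Add prey in this order while the next type's profitability exceeds the intake rate on those already taken.
Rate on top 1: 0.4086. midges: 1.27 > 0.4086 → include.
Rate on top 2: 1.017. fruit flies: 0.607 < 1.017 → exclude; stop.
Optimal diet: small moths, midges — 2 of 4 types.

2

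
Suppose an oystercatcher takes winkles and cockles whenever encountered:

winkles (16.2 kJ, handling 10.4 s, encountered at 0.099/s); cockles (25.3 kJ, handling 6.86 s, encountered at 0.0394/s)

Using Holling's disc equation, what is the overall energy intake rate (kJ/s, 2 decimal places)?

1.13 kJ/s

R = Σλ_iE_i / (1 + Σλ_ih_i)
Numerator: 0.099×16.2 + 0.0394×25.3 = 2.601
Denominator: 1 + 0.099×10.4 + 0.0394×6.86 = 2.3
R = 2.601/2.3 = 1.131 kJ/s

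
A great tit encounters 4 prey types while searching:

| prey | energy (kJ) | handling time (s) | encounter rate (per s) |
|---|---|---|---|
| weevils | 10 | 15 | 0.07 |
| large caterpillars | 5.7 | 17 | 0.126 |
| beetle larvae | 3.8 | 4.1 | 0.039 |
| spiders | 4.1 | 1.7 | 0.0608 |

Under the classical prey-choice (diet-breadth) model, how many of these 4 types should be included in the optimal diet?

E/h in descending order: spiders 2.41, beetle larvae 0.927, weevils 0.667, large caterpillars 0.335 kJ/s. The optimal diet is the largest prefix of this list for which every included type satisfies E_i/h_i > R on the types above it.
Rate on top 1: 0.2259. beetle larvae: 0.927 > 0.2259 → include.
Rate on top 2: 0.3146. weevils: 0.667 > 0.3146 → include.
Rate on top 3: 0.4744. large caterpillars: 0.335 < 0.4744 → exclude; stop.
Optimal diet: spiders, beetle larvae, weevils — 3 of 4 types.

3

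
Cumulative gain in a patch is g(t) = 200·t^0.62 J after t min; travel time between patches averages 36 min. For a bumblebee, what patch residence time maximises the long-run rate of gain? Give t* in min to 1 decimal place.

58.7 min

Maximise g(t)/(T+t): set derivative to zero → g'(t)(T+t) = g(t).
g'(t) = 0.62·200·t^-0.38. Setting 0.62·200·t^-0.38 = 200·t^0.62/(36+t) gives 0.62(36+t) = t, so 0.38·t = 0.62×36.
t* = 0.62×36/0.38 = 58.74 min.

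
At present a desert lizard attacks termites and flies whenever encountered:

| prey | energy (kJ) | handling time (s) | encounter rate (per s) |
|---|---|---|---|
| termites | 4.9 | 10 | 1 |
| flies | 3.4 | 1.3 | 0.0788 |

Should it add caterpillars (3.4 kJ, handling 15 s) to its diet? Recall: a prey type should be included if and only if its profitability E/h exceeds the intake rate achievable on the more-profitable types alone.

Intake rate on the current diet: R = (1×4.9 + 0.0788×3.4) / (1 + 1×10 + 0.0788×1.3) = 5.168/11.1 = 0.4655 kJ/s.
Profitability of caterpillars: 3.4/15 = 0.2267 kJ/s.
Since 0.2267 < R, time spent handling caterpillars is better spent searching.

No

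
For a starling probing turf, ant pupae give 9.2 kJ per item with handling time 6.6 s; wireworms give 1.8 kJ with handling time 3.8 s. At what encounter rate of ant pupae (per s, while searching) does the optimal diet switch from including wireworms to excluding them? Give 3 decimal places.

At the threshold, the rate on ant pupae alone equals the profitability of wireworms: λ·9.2/(1 + λ·6.6) = 1.8/3.8 = 0.4737.
Rearranging, λ(9.2 − 0.4737×6.6) = 0.4737, so λ = 0.4737/6.074 = 0.07799 per s.

0.078 per s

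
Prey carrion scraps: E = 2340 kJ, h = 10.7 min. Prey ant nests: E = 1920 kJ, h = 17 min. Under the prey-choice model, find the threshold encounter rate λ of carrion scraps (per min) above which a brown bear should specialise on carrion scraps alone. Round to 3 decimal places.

0.100 per min

The zero-one rule: include ant nests iff E₂/h₂ > λE₁/(1+λh₁). Equality gives the switch point.
λE₁h₂ = E₂ + λE₂h₁ ⇒ λ = E₂/(E₁h₂ − E₂h₁) = 1920/(3.978e+04 − 2.054e+04) = 0.09981 per min.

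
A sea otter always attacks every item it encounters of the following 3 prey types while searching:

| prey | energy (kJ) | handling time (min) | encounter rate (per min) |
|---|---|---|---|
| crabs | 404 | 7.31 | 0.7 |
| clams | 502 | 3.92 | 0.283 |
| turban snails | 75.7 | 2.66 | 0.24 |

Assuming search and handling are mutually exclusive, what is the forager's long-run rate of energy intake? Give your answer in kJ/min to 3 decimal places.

R = Σλ_iE_i / (1 + Σλ_ih_i)
Numerator: 0.7×404 + 0.283×502 + 0.24×75.7 = 443
Denominator: 1 + 0.7×7.31 + 0.283×3.92 + 0.24×2.66 = 7.865
R = 443/7.865 = 56.33 kJ/min

56.332 kJ/min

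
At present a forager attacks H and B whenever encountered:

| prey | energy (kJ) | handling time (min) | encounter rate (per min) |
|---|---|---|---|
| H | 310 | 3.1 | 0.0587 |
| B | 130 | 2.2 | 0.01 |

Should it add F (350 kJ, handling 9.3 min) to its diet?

Current rate: (0.0587×310 + 0.01×130)/(1 + 0.0587×3.1 + 0.01×2.2) = 16.19 kJ/min.
Profitability of F: 350/9.3 = 37.63 kJ/min.
Since 37.63 > R, including F increases the long-run rate.

Yes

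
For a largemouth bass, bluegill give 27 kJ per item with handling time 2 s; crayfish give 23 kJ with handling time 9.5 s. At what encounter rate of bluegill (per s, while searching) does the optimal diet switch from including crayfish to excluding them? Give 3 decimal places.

0.109 per s

At the threshold, the rate on bluegill alone equals the profitability of crayfish: λ·27/(1 + λ·2) = 23/9.5 = 2.421.
Rearranging, λ(27 − 2.421×2) = 2.421, so λ = 2.421/22.16 = 0.1093 per s.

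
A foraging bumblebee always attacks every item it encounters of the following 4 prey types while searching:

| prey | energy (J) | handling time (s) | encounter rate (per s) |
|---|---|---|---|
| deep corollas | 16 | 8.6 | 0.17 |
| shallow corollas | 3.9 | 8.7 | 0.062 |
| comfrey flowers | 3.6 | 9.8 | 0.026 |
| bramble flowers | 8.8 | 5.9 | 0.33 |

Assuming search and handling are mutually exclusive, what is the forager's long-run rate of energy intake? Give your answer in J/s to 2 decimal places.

Energy encountered per unit search time: 0.17×16 + 0.062×3.9 + 0.026×3.6 + 0.33×8.8 = 5.959 J/s.
Handling time per unit search time: 0.17×8.6 + 0.062×8.7 + 0.026×9.8 + 0.33×5.9 = 4.203.
Rate = 5.959/(1 + 4.203) = 1.145 J/s.

1.15 J/s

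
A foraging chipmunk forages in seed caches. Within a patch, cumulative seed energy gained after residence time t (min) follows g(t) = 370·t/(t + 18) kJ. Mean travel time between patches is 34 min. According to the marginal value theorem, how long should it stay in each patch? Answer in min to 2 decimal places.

Optimal t* satisfies g'(t*) = g(t*)/(T + t*).
g'(t) = 370·18/(t + 18)². Setting 370·18/(t+18)² = 370t/[(t+18)(34+t)] gives 18(34+t) = t(t+18), so t² = 18×34 = 612.
t* = √612 = 24.74 min.

24.74 min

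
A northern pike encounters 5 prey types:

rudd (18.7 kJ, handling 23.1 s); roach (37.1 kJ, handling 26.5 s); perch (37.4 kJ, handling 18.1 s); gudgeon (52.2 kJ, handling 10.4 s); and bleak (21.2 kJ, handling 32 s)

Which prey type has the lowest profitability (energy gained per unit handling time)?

bleak

Profitability E/h (kJ/s): rudd = 18.7/23.1 = 0.81, roach = 37.1/26.5 = 1.4, perch = 37.4/18.1 = 2.07, gudgeon = 52.2/10.4 = 5.02, bleak = 21.2/32 = 0.662.
Ranked: gudgeon > perch > roach > rudd > bleak.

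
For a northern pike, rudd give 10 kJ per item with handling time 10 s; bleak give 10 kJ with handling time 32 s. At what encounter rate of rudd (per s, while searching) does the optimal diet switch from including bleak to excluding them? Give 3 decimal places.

0.045 per s

Drop bleak once their profitability E₂/h₂ falls below the rate achievable on rudd alone: E₂/h₂ = λE₁/(1 + λh₁).
Solve for λ: λE₁h₂ = E₂(1 + λh₁) → λ(E₁h₂ − E₂h₁) = E₂ → λ = E₂/(E₁h₂ − E₂h₁).
λ = 10/(10×32 − 10×10) = 10/220 = 0.04545 per s.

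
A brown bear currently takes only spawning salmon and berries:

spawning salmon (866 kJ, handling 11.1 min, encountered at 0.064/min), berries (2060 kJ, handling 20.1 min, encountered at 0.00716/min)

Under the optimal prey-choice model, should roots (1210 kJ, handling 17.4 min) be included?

Intake rate on the current diet: R = (0.064×866 + 0.00716×2060) / (1 + 0.064×11.1 + 0.00716×20.1) = 70.17/1.854 = 37.84 kJ/min.
roots: E/h = 1210/17.4 = 69.54 kJ/min.
69.54 > 37.84, so adding roots raises the average — include it.

Yes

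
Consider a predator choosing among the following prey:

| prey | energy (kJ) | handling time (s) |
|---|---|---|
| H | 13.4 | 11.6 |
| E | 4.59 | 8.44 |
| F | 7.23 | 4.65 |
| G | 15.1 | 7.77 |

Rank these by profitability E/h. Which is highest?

In descending order of E/h:
G: 15.1/7.77 = 1.94 kJ/s
F: 7.23/4.65 = 1.55 kJ/s
H: 13.4/11.6 = 1.16 kJ/s
E: 4.59/8.44 = 0.544 kJ/s

G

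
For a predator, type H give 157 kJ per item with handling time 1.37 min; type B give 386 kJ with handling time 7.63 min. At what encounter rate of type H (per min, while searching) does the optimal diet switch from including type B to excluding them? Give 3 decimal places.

0.577 per min

At the threshold, the rate on type H alone equals the profitability of type B: λ·157/(1 + λ·1.37) = 386/7.63 = 50.59.
Rearranging, λ(157 − 50.59×1.37) = 50.59, so λ = 50.59/87.69 = 0.5769 per min.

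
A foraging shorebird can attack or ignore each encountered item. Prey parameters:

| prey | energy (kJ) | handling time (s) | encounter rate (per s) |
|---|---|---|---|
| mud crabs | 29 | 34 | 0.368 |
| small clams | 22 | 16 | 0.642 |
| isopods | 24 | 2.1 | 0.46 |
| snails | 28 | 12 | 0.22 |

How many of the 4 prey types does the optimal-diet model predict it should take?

Profitabilities (E/h, kJ/s): isopods 11.4, snails 2.33, small clams 1.38, mud crabs 0.853. Add prey in this order while the next type's profitability exceeds the intake rate on those already taken.
Rate on top 1: 5.615. snails: 2.33 < 5.615 → exclude; stop.
Optimal diet: isopods — 1 of 4 types.

1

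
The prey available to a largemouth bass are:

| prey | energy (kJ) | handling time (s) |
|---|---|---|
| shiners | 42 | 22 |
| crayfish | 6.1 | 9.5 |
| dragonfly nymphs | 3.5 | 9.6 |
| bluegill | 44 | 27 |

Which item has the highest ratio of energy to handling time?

In descending order of E/h:
shiners: 42/22 = 1.91 kJ/s
bluegill: 44/27 = 1.63 kJ/s
crayfish: 6.1/9.5 = 0.642 kJ/s
dragonfly nymphs: 3.5/9.6 = 0.365 kJ/s

shiners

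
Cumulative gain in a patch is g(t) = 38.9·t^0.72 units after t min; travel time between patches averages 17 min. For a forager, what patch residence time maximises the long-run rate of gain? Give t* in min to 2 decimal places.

Maximise g(t)/(T+t): set derivative to zero → g'(t)(T+t) = g(t).
g'(t) = 0.72·38.9·t^-0.28. Setting 0.72·38.9·t^-0.28 = 38.9·t^0.72/(17+t) gives 0.72(17+t) = t, so 0.28·t = 0.72×17.
t* = 0.72×17/0.28 = 43.71 min.

43.71 min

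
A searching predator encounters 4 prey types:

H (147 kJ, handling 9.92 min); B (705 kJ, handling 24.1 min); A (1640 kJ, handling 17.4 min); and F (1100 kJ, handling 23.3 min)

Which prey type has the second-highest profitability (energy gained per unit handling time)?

F

Profitability E/h (kJ/min): H = 147/9.92 = 14.8, B = 705/24.1 = 29.3, A = 1640/17.4 = 94.3, F = 1100/23.3 = 47.2.
Ranked: A > F > B > H.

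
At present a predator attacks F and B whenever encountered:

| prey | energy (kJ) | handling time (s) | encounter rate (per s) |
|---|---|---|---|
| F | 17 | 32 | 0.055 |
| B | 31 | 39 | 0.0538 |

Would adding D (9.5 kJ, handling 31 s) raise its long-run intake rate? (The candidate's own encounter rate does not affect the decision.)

Intake rate on the current diet: R = (0.055×17 + 0.0538×31) / (1 + 0.055×32 + 0.0538×39) = 2.603/4.858 = 0.5358 kJ/s.
D: E/h = 9.5/31 = 0.3065 kJ/s.
Since 0.3065 < R, time spent handling D is better spent searching.

No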